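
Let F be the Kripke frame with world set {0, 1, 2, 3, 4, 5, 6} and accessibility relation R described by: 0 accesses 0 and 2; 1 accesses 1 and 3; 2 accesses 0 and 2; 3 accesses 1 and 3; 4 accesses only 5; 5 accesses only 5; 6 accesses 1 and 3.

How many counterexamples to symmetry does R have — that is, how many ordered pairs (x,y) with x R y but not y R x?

Enumerating: (4,5), (6,1), (6,3).

3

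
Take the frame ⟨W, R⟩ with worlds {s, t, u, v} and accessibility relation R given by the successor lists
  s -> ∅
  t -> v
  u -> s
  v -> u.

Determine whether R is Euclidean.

No

Euclidean: no — t R v and t R v, but not v R v.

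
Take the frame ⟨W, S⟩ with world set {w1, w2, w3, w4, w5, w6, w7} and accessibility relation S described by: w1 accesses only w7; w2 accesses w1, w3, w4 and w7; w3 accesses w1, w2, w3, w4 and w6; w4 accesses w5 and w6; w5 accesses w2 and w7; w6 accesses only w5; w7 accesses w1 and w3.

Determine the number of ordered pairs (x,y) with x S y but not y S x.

12

Enumerating: (w2,w1), (w2,w4), (w2,w7), (w3,w1), (w3,w4), (w3,w6), (w4,w5), (w4,w6), (w5,w2), (w5,w7), (w6,w5), (w7,w3).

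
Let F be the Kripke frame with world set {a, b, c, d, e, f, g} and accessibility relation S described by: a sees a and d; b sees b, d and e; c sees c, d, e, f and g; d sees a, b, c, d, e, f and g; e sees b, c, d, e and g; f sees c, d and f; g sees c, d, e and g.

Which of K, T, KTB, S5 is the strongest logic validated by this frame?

Reflexive (axiom T): yes — every world is S-related to itself.
Symmetric (axiom B): yes — every pair in S has its reverse in S.
Euclidean (axiom 5): no — c S e and c S f, but not e S f.
So F validates K, T, KTB; S5 would additionally require S to be Euclidean. The strongest is KTB.

KTB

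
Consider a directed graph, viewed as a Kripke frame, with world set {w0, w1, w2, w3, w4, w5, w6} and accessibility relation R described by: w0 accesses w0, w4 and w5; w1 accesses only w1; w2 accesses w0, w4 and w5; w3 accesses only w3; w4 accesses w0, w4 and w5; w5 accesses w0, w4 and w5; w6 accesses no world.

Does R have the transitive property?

Transitive: yes — every two-step R-path is closed by a direct edge.

Yes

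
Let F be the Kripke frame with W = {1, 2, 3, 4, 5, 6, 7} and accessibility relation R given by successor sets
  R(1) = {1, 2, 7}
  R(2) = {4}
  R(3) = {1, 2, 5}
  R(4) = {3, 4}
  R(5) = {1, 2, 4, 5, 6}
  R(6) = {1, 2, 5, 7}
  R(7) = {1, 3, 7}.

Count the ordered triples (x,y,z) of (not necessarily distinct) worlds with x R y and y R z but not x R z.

20

Enumerating: (1,2,4), (1,7,3), (2,4,3), (3,1,7), (3,2,4), (3,5,4), (3,5,6), (4,3,1), (4,3,2), (4,3,5), (5,1,7), (5,4,3), … and 8 more.
Total: 20.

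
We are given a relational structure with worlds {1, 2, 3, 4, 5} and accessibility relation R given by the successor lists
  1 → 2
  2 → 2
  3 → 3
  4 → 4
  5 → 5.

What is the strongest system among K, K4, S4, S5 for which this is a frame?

K4

Transitive (axiom 4): yes — every two-step R-path is closed by a direct edge.
Reflexive (axiom T): no — 1 is not related to itself.
Euclidean (axiom 5): yes — any two successors of a common world are R-related.
So F validates K, K4; S4 would additionally require R to be reflexive. The strongest is K4.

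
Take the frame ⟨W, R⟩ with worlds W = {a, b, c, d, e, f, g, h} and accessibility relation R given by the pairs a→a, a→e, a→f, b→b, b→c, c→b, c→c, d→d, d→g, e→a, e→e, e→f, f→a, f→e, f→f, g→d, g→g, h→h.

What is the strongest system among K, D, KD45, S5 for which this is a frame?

Serial (axiom D): yes — every world has a successor (e.g. a R a).
Transitive (axiom 4): yes — every two-step R-path is closed by a direct edge.
Euclidean (axiom 5): yes — any two successors of a common world are R-related.
Reflexive (axiom T): yes — every world is R-related to itself.
So F validates K, D, KD45, S5. The strongest is S5.

S5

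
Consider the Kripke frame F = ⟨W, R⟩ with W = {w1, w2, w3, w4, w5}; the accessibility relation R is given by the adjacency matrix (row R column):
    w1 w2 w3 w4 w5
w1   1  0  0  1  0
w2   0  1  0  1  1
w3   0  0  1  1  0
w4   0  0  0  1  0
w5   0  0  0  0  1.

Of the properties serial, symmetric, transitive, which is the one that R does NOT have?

Serial: yes — every world has a successor (e.g. w1 R w1).
Symmetric: no — w1 R w4 but not w4 R w1.
Transitive: yes — every two-step R-path is closed by a direct edge.
Only symmetric fails.

symmetric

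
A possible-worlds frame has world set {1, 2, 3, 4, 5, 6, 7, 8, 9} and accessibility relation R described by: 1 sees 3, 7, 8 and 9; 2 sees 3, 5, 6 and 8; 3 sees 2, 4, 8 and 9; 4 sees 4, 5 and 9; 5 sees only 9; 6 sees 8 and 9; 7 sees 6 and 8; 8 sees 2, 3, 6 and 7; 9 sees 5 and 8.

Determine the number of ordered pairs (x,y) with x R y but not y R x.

Enumerating: (1,3), (1,7), (1,8), (1,9), (2,5), (2,6), (3,4), (3,9), (4,5), (4,9), (6,9), (7,6), (9,8).

13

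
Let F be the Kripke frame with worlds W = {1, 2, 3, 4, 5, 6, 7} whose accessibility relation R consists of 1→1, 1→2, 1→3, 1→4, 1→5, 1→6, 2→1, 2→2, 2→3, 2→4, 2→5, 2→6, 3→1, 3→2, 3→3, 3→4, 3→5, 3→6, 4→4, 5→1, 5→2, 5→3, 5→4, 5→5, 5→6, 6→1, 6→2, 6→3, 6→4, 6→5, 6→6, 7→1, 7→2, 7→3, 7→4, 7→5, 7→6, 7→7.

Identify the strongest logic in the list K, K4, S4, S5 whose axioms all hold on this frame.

Transitive (axiom 4): yes — every two-step R-path is closed by a direct edge.
Reflexive (axiom T): yes — every world is R-related to itself.
Euclidean (axiom 5): no — 1 R 4 and 1 R 2, but not 4 R 2.
So F validates K, K4, S4; S5 would additionally require R to be Euclidean. The strongest is S4.

S4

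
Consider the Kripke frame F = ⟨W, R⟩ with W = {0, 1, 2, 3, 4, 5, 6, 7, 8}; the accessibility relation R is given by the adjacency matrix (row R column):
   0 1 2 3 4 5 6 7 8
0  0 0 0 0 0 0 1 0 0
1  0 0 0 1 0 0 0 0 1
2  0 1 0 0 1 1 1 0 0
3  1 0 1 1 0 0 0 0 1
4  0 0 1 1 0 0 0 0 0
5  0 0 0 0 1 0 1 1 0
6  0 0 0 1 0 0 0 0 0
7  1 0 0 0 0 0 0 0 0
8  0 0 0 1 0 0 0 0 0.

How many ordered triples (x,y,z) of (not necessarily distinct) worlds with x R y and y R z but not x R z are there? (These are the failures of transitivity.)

31

Enumerating: (0,6,3), (1,3,0), (1,3,2), (2,1,3), (2,1,8), (2,4,2), (2,4,3), (2,5,7), (2,6,3), (3,0,6), (3,2,1), (3,2,4), … and 19 more.
Total: 31.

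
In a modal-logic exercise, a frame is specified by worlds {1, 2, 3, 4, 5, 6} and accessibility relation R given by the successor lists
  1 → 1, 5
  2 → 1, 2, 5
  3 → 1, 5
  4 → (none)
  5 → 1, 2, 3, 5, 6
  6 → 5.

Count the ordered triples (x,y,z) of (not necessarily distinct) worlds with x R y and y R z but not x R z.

Enumerating: (1,5,2), (1,5,3), (1,5,6), (2,5,3), (2,5,6), (3,5,2), (3,5,3), (3,5,6), (6,5,1), (6,5,2), (6,5,3), (6,5,6).

12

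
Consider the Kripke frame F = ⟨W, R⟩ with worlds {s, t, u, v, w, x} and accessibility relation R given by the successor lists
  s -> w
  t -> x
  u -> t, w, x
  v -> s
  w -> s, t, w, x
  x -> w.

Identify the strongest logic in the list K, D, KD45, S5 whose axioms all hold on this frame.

D

Serial (axiom D): yes — every world has a successor (e.g. s R w).
Transitive (axiom 4): no — s R w and w R t, but not s R t.
Euclidean (axiom 5): no — u R t and u R w, but not t R w.
Reflexive (axiom T): no — s is not related to itself.
So F validates K, D; KD45 would additionally require R to be Euclidean and transitive. The strongest is D.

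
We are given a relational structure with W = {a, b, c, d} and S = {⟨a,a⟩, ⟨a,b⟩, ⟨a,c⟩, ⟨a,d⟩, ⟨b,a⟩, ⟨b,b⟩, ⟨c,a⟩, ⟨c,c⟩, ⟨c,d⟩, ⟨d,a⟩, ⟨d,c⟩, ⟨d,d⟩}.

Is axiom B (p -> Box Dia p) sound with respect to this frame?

Yes

The schema B characterises exactly the symmetric frames.
Symmetric: yes — every pair in S has its reverse in S.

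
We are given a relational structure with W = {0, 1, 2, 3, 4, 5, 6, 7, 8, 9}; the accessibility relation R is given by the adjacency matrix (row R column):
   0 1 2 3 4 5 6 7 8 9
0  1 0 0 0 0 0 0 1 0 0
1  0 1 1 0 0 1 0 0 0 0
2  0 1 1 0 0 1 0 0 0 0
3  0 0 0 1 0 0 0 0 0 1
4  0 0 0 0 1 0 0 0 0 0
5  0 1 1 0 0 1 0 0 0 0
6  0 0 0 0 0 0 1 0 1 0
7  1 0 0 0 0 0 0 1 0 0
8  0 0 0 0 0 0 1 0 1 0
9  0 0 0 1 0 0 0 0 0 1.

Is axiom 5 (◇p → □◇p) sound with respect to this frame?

Yes

The schema 5 characterises exactly the Euclidean frames.
Euclidean: yes — any two successors of a common world are R-related.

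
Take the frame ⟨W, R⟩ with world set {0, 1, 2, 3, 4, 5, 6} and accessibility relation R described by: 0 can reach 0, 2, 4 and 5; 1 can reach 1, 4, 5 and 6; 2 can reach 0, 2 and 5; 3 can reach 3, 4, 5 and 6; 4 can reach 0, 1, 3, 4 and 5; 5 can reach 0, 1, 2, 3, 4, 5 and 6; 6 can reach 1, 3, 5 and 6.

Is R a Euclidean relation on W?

Euclidean: no — 0 R 2 and 0 R 4, but not 2 R 4.

No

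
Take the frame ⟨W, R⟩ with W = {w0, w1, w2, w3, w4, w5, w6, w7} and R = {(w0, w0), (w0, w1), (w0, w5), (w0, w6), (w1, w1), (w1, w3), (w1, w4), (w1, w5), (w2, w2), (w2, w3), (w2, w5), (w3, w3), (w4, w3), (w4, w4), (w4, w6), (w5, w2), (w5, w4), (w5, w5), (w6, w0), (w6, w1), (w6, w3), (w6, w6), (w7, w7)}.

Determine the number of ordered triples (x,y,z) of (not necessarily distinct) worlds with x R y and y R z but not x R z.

Enumerating: (w0,w1,w3), (w0,w1,w4), (w0,w5,w2), (w0,w5,w4), (w0,w6,w3), (w1,w4,w6), (w1,w5,w2), (w2,w5,w4), (w4,w6,w0), (w4,w6,w1), (w5,w2,w3), (w5,w4,w3), (w5,w4,w6), (w6,w0,w5), (w6,w1,w4), (w6,w1,w5).

16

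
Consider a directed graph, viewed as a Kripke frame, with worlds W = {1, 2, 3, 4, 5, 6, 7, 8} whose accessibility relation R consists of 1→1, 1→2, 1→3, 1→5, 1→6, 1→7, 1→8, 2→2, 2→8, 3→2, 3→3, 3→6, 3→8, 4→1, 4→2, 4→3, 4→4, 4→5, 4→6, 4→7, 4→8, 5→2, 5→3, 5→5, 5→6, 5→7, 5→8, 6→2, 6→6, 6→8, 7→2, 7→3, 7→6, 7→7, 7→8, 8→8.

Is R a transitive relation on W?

Transitive: yes — every two-step R-path is closed by a direct edge.

Yes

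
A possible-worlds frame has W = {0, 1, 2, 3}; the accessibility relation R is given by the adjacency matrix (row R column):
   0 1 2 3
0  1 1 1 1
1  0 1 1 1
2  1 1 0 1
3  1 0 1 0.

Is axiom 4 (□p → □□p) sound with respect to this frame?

No

Axiom 4 corresponds to the accessibility relation being transitive.
Transitive: no — 1 R 2 and 2 R 0, but not 1 R 0.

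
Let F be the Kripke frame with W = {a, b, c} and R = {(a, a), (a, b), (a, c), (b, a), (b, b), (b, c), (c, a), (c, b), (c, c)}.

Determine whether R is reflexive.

Yes

Reflexive: yes — every world is R-related to itself.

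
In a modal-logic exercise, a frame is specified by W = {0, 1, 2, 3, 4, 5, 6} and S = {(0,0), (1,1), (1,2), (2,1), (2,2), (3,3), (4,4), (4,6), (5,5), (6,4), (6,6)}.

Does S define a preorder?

Yes

Reflexive: yes — every world is S-related to itself.
Transitive: yes — every two-step S-path is closed by a direct edge.
So S is a preorder.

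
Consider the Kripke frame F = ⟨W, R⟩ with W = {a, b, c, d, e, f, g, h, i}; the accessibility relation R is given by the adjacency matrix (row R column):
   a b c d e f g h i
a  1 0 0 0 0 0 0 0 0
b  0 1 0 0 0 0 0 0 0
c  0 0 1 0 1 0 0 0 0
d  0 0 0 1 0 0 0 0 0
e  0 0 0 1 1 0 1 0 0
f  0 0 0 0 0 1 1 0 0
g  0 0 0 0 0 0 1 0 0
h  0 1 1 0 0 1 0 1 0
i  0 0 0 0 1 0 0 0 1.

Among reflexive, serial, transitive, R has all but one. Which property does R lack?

Reflexive: yes — every world is R-related to itself.
Serial: yes — every world has a successor (e.g. a R a).
Transitive: no — c R e and e R d, but not c R d.
Only transitive fails.

transitive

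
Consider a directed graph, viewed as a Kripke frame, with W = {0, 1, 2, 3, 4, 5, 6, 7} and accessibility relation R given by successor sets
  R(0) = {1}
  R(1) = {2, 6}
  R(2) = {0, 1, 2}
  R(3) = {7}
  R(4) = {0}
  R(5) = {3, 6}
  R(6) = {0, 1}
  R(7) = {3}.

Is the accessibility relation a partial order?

Reflexive: no — 0 is not related to itself.
Transitive: no — 0 R 1 and 1 R 2, but not 0 R 2.
Antisymmetric: no — 1 R 2 and 2 R 1 with 1 ≠ 2.
So R is not a partial order.

No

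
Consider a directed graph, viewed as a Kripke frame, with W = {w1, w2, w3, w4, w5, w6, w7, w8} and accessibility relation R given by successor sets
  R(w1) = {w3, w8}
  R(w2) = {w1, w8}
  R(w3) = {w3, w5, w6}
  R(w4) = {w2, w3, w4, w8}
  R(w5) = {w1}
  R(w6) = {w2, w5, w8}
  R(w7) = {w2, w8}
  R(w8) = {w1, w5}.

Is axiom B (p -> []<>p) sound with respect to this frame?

The schema B characterises exactly the symmetric frames.
Symmetric: no — w1 R w3 but not w3 R w1.

No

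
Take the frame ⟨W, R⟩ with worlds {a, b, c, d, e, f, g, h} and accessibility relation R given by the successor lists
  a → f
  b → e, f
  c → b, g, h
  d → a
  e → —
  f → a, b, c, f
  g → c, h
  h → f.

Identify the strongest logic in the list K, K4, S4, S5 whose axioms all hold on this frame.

K

Transitive (axiom 4): no — a R f and f R b, but not a R b.
Reflexive (axiom T): no — a is not related to itself.
Euclidean (axiom 5): no — b R e and b R f, but not e R f.
So F validates K; K4 would additionally require R to be transitive. The strongest is K.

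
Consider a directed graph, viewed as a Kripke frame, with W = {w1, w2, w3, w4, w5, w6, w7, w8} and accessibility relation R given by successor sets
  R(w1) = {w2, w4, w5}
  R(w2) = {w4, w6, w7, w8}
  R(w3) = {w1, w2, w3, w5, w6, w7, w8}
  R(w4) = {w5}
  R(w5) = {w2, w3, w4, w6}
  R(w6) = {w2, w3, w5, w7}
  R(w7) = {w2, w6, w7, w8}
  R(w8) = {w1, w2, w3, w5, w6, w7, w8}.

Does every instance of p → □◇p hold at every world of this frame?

The schema B characterises exactly the symmetric frames.
Symmetric: no — w1 R w2 but not w2 R w1.

No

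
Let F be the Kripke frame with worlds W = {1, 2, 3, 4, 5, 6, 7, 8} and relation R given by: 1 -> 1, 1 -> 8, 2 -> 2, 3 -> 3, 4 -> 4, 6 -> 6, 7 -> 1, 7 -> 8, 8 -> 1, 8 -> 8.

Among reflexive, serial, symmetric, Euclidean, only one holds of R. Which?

Euclidean

Reflexive: no — 5 is not related to itself.
Serial: no — 5 has no R-successor.
Symmetric: no — 7 R 1 but not 1 R 7.
Euclidean: yes — any two successors of a common world are R-related.
Only Euclidean holds.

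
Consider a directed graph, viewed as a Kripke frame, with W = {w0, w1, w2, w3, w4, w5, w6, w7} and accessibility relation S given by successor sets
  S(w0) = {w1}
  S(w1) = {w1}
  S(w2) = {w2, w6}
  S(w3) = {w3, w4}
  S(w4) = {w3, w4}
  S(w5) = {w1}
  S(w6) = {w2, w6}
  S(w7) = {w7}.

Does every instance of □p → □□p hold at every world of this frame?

The schema 4 characterises exactly the transitive frames.
Transitive: yes — every two-step S-path is closed by a direct edge.

Yes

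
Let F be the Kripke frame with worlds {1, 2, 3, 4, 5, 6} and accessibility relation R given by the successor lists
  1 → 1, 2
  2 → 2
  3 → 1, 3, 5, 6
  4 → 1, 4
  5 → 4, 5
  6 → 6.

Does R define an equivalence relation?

No

Reflexive: yes — every world is R-related to itself.
Symmetric: no — 1 R 2 but not 2 R 1.
Transitive: no — 3 R 1 and 1 R 2, but not 3 R 2.
So R is not an equivalence relation.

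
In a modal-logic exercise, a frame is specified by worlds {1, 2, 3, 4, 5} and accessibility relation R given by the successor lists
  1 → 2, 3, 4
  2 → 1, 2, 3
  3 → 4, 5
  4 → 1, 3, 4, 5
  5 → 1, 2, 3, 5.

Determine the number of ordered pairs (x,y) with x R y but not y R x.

Enumerating: (1,3), (2,3), (4,5), (5,1), (5,2).

5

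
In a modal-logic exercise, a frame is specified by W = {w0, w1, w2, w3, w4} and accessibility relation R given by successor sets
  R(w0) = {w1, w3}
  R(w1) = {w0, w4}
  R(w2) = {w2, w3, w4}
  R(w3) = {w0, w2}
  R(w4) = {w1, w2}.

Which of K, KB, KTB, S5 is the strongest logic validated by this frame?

KB

Symmetric (axiom B): yes — every pair in R has its reverse in R.
Reflexive (axiom T): no — w0 is not related to itself.
Euclidean (axiom 5): no — w0 R w1 and w0 R w3, but not w1 R w3.
So F validates K, KB; KTB would additionally require R to be reflexive. The strongest is KB.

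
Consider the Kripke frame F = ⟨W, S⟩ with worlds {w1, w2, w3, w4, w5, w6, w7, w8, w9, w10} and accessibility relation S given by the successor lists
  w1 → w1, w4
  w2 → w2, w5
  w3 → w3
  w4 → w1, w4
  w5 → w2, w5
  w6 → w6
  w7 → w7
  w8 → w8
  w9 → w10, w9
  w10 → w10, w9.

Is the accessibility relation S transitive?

Yes

Transitive: yes — every two-step S-path is closed by a direct edge.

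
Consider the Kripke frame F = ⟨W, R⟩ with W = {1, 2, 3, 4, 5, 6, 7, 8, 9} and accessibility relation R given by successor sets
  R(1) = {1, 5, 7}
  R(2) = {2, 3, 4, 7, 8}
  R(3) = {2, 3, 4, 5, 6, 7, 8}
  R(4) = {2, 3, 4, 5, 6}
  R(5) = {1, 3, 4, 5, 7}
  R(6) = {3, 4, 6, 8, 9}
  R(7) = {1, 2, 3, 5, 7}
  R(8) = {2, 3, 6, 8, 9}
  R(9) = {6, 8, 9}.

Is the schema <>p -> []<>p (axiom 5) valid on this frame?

No

The schema 5 characterises exactly the Euclidean frames.
Euclidean: no — 2 R 4 and 2 R 7, but not 4 R 7.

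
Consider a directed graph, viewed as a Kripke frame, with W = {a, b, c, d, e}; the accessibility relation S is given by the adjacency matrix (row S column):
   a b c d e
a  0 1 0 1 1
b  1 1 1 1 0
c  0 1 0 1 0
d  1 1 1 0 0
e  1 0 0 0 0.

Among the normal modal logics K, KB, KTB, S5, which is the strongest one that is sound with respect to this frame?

KB

Symmetric (axiom B): yes — every pair in S has its reverse in S.
Reflexive (axiom T): no — a is not related to itself.
Euclidean (axiom 5): no — a S b and a S e, but not b S e.
So F validates K, KB; KTB would additionally require S to be reflexive. The strongest is KB.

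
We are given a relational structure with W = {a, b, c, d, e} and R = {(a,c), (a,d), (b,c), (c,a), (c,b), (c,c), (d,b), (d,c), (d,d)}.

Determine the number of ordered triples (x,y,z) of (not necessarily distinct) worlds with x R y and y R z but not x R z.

Enumerating: (a,c,a), (a,c,b), (a,d,b), (b,c,a), (b,c,b), (c,a,d), (d,c,a).

7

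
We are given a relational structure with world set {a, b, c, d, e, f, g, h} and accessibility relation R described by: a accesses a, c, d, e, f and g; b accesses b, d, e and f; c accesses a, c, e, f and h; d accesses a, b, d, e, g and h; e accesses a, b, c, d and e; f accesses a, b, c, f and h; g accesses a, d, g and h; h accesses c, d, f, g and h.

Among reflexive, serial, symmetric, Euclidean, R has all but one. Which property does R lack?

Euclidean

Reflexive: yes — every world is R-related to itself.
Serial: yes — every world has a successor (e.g. a R a).
Symmetric: yes — every pair in R has its reverse in R.
Euclidean: no — a R c and a R d, but not c R d.
Only Euclidean fails.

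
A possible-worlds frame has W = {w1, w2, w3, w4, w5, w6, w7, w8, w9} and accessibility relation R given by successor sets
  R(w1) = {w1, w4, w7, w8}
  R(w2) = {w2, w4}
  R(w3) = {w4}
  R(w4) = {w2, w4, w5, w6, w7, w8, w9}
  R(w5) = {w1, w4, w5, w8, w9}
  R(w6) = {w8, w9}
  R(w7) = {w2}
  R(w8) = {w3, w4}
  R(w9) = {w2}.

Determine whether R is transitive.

Transitive: no — w1 R w4 and w4 R w2, but not w1 R w2.

No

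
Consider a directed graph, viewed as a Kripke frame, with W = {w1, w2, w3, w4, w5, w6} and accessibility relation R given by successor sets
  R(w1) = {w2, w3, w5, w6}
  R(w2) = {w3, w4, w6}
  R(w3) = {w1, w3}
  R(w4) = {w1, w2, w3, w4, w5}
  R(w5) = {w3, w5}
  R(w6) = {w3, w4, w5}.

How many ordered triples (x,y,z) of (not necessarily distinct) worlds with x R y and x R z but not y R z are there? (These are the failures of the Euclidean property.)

29

Enumerating: (w1,w2,w2), (w1,w2,w5), (w1,w3,w2), (w1,w3,w5), (w1,w3,w6), (w1,w5,w2), (w1,w5,w6), (w1,w6,w2), (w1,w6,w6), (w2,w3,w4), (w2,w3,w6), (w2,w4,w6), … and 17 more.
Total: 29.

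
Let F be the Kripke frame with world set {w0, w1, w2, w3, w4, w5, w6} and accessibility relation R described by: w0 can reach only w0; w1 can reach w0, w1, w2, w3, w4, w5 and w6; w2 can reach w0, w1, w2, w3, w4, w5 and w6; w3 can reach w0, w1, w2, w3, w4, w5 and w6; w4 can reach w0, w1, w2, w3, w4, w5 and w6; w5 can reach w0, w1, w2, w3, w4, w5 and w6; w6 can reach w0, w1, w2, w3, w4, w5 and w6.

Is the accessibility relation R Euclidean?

Euclidean: no — w1 R w0 and w1 R w2, but not w0 R w2.

No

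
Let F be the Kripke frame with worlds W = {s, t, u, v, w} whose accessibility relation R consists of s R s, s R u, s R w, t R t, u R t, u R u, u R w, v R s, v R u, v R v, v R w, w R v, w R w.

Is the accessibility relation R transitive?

No

Transitive: no — s R u and u R t, but not s R t.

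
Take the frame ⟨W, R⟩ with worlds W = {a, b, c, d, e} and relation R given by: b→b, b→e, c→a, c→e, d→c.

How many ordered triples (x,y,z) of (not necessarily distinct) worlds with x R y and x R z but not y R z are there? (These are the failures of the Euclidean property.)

Enumerating: (b,e,b), (b,e,e), (c,a,a), (c,a,e), (c,e,a), (c,e,e), (d,c,c).

7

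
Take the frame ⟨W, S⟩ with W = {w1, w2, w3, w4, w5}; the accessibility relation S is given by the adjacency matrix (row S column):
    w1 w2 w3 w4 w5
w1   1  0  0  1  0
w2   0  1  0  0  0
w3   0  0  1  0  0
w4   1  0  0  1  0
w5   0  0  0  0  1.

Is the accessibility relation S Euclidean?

Yes

Euclidean: yes — any two successors of a common world are S-related.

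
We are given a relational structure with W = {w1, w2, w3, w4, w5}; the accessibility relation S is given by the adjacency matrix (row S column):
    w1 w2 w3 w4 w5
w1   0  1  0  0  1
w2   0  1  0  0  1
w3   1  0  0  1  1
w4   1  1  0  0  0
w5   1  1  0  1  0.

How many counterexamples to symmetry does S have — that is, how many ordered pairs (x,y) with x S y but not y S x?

7

Enumerating: (w1,w2), (w3,w1), (w3,w4), (w3,w5), (w4,w1), (w4,w2), (w5,w4).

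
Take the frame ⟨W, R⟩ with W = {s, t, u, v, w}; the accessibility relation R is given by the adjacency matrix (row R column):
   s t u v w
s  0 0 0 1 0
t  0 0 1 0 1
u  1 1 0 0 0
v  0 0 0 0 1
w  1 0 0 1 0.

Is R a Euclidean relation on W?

No

Euclidean: no — t R u and t R w, but not u R w.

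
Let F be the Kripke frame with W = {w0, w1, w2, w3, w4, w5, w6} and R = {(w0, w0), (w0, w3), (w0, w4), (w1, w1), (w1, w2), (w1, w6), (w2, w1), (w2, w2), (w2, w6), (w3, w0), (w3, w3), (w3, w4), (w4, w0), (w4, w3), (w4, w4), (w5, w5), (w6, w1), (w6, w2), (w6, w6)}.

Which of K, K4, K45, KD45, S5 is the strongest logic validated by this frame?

S5

Transitive (axiom 4): yes — every two-step R-path is closed by a direct edge.
Euclidean (axiom 5): yes — any two successors of a common world are R-related.
Serial (axiom D): yes — every world has a successor (e.g. w0 R w0).
Reflexive (axiom T): yes — every world is R-related to itself.
So F validates K, K4, K45, KD45, S5. The strongest is S5.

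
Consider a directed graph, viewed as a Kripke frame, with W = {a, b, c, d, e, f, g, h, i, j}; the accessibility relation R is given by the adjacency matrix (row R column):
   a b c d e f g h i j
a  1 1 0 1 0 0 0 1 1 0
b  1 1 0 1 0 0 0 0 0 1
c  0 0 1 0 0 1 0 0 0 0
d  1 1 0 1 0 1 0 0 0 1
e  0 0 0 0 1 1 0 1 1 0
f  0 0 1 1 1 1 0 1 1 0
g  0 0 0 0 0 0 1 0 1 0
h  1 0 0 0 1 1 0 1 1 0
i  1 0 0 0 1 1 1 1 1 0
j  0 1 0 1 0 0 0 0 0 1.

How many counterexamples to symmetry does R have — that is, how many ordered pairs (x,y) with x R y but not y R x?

0

R is symmetric; there are no such tuples.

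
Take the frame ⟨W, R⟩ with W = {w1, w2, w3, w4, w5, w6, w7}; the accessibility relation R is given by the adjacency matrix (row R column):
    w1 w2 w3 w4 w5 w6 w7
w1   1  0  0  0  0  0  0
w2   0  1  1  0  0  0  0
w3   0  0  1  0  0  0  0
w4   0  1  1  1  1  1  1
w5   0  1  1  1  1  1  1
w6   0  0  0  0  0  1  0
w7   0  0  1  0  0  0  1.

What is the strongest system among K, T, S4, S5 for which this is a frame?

Reflexive (axiom T): yes — every world is R-related to itself.
Transitive (axiom 4): yes — every two-step R-path is closed by a direct edge.
Euclidean (axiom 5): no — w4 R w2 and w4 R w5, but not w2 R w5.
So F validates K, T, S4; S5 would additionally require R to be Euclidean. The strongest is S4.

S4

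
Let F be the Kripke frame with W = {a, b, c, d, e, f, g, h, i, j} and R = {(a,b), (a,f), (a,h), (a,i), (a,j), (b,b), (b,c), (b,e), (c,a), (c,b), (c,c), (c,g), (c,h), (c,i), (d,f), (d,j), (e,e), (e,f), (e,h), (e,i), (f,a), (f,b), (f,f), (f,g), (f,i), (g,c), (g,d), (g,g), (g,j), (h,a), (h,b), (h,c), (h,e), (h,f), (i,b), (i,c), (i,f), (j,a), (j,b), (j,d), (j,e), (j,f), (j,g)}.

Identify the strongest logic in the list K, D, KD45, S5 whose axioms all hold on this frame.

D

Serial (axiom D): yes — every world has a successor (e.g. a R b).
Transitive (axiom 4): no — a R b and b R c, but not a R c.
Euclidean (axiom 5): no — a R b and a R f, but not b R f.
Reflexive (axiom T): no — a is not related to itself.
So F validates K, D; KD45 would additionally require R to be Euclidean and transitive. The strongest is D.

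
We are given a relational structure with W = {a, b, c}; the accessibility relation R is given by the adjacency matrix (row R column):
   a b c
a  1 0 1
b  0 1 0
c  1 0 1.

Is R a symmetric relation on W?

Yes

Symmetric: yes — every pair in R has its reverse in R.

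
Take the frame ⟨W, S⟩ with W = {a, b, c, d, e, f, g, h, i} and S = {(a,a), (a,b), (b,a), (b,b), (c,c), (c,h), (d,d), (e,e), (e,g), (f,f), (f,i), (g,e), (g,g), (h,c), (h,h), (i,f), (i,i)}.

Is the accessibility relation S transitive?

Yes

Transitive: yes — every two-step S-path is closed by a direct edge.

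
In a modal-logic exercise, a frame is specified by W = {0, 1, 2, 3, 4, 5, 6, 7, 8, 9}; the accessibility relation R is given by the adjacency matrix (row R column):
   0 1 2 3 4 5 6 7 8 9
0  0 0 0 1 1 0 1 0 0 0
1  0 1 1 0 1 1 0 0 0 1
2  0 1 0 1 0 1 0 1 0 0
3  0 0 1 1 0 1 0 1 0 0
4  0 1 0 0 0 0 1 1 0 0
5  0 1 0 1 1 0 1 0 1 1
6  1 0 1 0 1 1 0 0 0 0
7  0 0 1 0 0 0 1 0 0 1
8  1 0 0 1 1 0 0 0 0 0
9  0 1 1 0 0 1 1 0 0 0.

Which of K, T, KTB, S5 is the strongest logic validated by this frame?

Reflexive (axiom T): no — 0 is not related to itself.
Symmetric (axiom B): no — 0 R 3 but not 3 R 0.
Euclidean (axiom 5): no — 0 R 3 and 0 R 4, but not 3 R 4.
So F validates K; T would additionally require R to be reflexive. The strongest is K.

K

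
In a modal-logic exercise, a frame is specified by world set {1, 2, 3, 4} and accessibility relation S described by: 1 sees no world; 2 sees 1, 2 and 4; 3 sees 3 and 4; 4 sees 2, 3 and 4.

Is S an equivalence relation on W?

Reflexive: no — 1 is not related to itself.
Symmetric: no — 2 S 1 but not 1 S 2.
Transitive: no — 2 S 4 and 4 S 3, but not 2 S 3.
So S is not an equivalence relation.

No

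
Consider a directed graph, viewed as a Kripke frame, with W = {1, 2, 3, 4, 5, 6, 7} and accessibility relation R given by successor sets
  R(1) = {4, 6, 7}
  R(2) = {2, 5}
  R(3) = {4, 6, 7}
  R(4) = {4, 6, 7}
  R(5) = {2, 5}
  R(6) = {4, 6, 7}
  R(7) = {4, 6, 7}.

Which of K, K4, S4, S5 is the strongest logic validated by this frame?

K4

Transitive (axiom 4): yes — every two-step R-path is closed by a direct edge.
Reflexive (axiom T): no — 1 is not related to itself.
Euclidean (axiom 5): yes — any two successors of a common world are R-related.
So F validates K, K4; S4 would additionally require R to be reflexive. The strongest is K4.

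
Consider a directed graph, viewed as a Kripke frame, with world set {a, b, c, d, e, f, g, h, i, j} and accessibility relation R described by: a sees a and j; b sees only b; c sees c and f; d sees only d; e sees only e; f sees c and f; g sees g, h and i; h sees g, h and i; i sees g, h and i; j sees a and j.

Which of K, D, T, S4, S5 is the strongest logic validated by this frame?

S5

Serial (axiom D): yes — every world has a successor (e.g. a R a).
Reflexive (axiom T): yes — every world is R-related to itself.
Transitive (axiom 4): yes — every two-step R-path is closed by a direct edge.
Euclidean (axiom 5): yes — any two successors of a common world are R-related.
So F validates K, D, T, S4, S5. The strongest is S5.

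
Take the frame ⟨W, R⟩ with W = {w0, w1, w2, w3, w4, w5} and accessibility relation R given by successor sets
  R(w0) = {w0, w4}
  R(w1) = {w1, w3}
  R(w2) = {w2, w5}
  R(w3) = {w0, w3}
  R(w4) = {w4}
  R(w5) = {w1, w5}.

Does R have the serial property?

Yes

Serial: yes — every world has a successor (e.g. w0 R w0).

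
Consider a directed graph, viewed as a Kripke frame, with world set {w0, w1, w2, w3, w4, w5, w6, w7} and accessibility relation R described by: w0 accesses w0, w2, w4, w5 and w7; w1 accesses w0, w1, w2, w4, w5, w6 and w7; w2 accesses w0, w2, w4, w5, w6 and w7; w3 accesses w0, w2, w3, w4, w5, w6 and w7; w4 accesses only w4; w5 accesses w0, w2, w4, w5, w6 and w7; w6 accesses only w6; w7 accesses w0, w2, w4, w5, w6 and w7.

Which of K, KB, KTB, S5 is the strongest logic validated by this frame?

Symmetric (axiom B): no — w0 R w4 but not w4 R w0.
Reflexive (axiom T): yes — every world is R-related to itself.
Euclidean (axiom 5): no — w0 R w4 and w0 R w2, but not w4 R w2.
So F validates K; KB would additionally require R to be symmetric. The strongest is K.

K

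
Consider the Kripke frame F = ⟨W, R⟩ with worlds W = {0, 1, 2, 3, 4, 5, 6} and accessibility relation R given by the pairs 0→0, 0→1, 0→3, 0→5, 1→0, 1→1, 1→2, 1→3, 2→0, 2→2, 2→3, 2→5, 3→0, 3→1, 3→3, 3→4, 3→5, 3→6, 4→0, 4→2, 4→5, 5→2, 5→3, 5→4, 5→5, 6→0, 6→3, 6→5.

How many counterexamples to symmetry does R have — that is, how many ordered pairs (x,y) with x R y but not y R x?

9

Enumerating: (0,5), (1,2), (2,0), (2,3), (3,4), (4,0), (4,2), (6,0), (6,5).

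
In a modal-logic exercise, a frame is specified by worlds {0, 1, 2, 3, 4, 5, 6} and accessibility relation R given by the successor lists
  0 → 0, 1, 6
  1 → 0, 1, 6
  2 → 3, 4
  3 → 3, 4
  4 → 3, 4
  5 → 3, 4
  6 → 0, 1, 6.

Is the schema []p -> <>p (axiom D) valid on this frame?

Axiom D corresponds to the accessibility relation being serial.
Serial: yes — every world has a successor (e.g. 0 R 0).

Yes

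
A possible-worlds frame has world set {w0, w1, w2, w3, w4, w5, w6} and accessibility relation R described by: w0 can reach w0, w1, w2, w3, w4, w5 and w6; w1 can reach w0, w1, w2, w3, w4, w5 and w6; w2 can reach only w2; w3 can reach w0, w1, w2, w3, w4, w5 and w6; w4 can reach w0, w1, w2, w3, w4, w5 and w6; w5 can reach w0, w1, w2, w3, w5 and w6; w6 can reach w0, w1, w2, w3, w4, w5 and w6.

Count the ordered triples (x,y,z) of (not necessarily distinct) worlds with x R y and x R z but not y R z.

Enumerating: (w0,w2,w0), (w0,w2,w1), (w0,w2,w3), (w0,w2,w4), (w0,w2,w5), (w0,w2,w6), (w0,w5,w4), (w1,w2,w0), (w1,w2,w1), (w1,w2,w3), (w1,w2,w4), (w1,w2,w5), … and 28 more.
Total: 40.

40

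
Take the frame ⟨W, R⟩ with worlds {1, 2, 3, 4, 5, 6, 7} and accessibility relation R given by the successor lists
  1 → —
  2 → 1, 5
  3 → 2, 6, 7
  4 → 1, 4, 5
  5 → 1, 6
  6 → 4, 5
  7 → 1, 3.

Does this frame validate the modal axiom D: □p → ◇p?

No

Axiom D corresponds to the accessibility relation being serial.
Serial: no — 1 has no R-successor.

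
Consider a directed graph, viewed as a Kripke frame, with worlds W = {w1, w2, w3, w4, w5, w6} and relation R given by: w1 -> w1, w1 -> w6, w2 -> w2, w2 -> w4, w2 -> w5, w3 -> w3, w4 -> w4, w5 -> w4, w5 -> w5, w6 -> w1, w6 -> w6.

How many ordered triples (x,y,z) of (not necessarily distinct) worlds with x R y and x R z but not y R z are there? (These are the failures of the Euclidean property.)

4

Enumerating: (w2,w4,w2), (w2,w4,w5), (w2,w5,w2), (w5,w4,w5).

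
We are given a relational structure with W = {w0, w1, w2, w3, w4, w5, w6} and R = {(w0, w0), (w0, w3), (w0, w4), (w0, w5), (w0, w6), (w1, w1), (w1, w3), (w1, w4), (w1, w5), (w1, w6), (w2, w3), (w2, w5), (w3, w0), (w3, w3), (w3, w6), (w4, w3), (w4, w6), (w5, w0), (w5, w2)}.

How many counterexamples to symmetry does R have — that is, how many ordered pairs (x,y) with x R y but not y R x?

10

Enumerating: (w0,w4), (w0,w6), (w1,w3), (w1,w4), (w1,w5), (w1,w6), (w2,w3), (w3,w6), (w4,w3), (w4,w6).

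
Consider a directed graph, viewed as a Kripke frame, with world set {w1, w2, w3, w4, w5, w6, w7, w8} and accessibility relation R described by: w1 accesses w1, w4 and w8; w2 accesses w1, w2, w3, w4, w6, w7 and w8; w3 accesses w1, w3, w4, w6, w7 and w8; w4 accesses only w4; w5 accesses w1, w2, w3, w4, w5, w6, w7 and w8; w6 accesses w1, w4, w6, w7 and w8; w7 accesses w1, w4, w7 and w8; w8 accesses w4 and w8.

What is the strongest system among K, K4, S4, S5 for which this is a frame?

Transitive (axiom 4): yes — every two-step R-path is closed by a direct edge.
Reflexive (axiom T): yes — every world is R-related to itself.
Euclidean (axiom 5): no — w1 R w4 and w1 R w8, but not w4 R w8.
So F validates K, K4, S4; S5 would additionally require R to be Euclidean. The strongest is S4.

S4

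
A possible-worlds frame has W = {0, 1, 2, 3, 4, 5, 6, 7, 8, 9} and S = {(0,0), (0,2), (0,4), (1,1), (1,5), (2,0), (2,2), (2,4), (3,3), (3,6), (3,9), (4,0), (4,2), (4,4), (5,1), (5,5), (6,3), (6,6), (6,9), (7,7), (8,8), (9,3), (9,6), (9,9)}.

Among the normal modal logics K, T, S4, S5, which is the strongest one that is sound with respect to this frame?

Reflexive (axiom T): yes — every world is S-related to itself.
Transitive (axiom 4): yes — every two-step S-path is closed by a direct edge.
Euclidean (axiom 5): yes — any two successors of a common world are S-related.
So F validates K, T, S4, S5. The strongest is S5.

S5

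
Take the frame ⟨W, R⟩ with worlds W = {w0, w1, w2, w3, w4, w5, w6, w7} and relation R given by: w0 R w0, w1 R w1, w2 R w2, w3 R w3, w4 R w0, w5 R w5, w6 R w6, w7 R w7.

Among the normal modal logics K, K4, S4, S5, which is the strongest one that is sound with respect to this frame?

K4

Transitive (axiom 4): yes — every two-step R-path is closed by a direct edge.
Reflexive (axiom T): no — w4 is not related to itself.
Euclidean (axiom 5): yes — any two successors of a common world are R-related.
So F validates K, K4; S4 would additionally require R to be reflexive. The strongest is K4.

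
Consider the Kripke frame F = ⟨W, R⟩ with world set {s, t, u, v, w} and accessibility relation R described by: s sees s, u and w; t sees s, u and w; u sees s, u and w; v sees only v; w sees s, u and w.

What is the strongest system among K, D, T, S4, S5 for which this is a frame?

D

Serial (axiom D): yes — every world has a successor (e.g. s R s).
Reflexive (axiom T): no — t is not related to itself.
Transitive (axiom 4): yes — every two-step R-path is closed by a direct edge.
Euclidean (axiom 5): yes — any two successors of a common world are R-related.
So F validates K, D; T would additionally require R to be reflexive. The strongest is D.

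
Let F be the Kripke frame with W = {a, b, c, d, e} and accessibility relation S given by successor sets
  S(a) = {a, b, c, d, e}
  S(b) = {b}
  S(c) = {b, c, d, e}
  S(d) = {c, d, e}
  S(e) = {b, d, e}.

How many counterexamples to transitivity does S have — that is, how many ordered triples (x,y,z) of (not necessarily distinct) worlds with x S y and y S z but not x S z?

3

Enumerating: (d,c,b), (d,e,b), (e,d,c).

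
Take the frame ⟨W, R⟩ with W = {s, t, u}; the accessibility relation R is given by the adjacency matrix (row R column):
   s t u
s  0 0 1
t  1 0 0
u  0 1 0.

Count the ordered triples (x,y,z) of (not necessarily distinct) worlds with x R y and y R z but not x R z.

3

Enumerating: (s,u,t), (t,s,u), (u,t,s).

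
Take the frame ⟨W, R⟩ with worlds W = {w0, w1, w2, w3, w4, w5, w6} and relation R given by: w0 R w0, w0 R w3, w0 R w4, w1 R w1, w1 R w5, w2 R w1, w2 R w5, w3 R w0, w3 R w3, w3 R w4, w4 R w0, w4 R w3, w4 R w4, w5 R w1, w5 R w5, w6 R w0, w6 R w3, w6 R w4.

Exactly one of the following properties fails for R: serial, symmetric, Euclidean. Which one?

symmetric

Serial: yes — every world has a successor (e.g. w0 R w0).
Symmetric: no — w2 R w1 but not w1 R w2.
Euclidean: yes — any two successors of a common world are R-related.
Only symmetric fails.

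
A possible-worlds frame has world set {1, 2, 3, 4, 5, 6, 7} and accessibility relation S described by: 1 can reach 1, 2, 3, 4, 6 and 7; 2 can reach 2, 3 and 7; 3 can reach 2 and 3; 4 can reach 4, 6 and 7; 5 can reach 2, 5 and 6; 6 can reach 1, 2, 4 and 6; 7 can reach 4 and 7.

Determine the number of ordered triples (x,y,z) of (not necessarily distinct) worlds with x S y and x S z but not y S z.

29

Enumerating: (1,2,1), (1,2,4), (1,2,6), (1,3,1), (1,3,4), (1,3,6), (1,3,7), (1,4,1), (1,4,2), (1,4,3), (1,6,3), (1,6,7), … and 17 more.
Total: 29.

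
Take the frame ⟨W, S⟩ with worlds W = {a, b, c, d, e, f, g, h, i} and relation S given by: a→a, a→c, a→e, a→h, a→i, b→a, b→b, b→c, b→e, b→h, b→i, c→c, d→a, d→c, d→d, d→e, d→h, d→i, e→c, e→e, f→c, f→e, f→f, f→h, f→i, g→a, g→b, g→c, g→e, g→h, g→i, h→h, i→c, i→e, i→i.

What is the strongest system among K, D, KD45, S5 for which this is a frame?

D

Serial (axiom D): yes — every world has a successor (e.g. a S a).
Transitive (axiom 4): yes — every two-step S-path is closed by a direct edge.
Euclidean (axiom 5): no — a S c and a S e, but not c S e.
Reflexive (axiom T): no — g is not related to itself.
So F validates K, D; KD45 would additionally require S to be Euclidean. The strongest is D.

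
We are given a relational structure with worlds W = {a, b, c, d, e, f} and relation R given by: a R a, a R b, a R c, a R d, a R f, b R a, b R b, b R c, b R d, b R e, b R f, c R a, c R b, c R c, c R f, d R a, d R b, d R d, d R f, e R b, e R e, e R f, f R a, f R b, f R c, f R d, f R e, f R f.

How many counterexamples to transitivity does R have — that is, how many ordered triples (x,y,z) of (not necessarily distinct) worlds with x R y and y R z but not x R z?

18

Enumerating: (a,b,e), (a,f,e), (c,a,d), (c,b,d), (c,b,e), (c,f,d), (c,f,e), (d,a,c), (d,b,c), (d,b,e), (d,f,c), (d,f,e), (e,b,a), (e,b,c), (e,b,d), (e,f,a), (e,f,c), (e,f,d).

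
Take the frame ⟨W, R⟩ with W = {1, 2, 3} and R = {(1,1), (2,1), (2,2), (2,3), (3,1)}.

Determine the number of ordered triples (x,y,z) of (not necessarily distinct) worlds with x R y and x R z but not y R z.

4

Enumerating: (2,1,2), (2,1,3), (2,3,2), (2,3,3).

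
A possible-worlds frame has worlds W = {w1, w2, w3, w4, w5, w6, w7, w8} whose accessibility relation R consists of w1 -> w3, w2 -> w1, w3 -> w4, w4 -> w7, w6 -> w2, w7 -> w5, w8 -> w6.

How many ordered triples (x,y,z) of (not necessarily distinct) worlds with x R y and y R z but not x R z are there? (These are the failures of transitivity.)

6

Enumerating: (w1,w3,w4), (w2,w1,w3), (w3,w4,w7), (w4,w7,w5), (w6,w2,w1), (w8,w6,w2).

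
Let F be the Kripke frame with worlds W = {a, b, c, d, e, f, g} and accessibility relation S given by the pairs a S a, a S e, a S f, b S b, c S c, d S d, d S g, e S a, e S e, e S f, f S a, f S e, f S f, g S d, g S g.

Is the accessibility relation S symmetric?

Symmetric: yes — every pair in S has its reverse in S.

Yes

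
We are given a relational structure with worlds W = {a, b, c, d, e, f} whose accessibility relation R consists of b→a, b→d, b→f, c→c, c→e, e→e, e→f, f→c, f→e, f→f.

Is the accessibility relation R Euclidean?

Euclidean: no — b R a and b R d, but not a R d.

No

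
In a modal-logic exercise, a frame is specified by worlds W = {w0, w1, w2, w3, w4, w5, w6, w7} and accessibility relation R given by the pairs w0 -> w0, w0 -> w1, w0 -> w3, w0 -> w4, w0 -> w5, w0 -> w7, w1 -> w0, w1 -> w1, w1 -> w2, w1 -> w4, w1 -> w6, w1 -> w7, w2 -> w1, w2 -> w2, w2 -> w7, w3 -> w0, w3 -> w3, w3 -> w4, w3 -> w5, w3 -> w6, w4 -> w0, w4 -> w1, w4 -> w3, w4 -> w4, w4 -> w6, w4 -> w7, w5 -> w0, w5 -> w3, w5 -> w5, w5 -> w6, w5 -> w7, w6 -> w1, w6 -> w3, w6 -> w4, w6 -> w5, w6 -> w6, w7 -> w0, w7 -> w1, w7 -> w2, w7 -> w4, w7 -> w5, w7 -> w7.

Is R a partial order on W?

Reflexive: yes — every world is R-related to itself.
Transitive: no — w0 R w1 and w1 R w2, but not w0 R w2.
Antisymmetric: no — w0 R w1 and w1 R w0 with w0 ≠ w1.
So R is not a partial order.

No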